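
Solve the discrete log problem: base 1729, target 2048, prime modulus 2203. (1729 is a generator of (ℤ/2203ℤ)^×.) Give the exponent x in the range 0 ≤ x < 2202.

Baby-step giant-step with m = ceil(sqrt(2202)) = 47.
Baby table (1729^j mod 2203 for j=0..46):
  0:1  1:1729  2:2173  3:1002  4:900  5:782  6:1639  7:773
  8:1499  9:1043  10:1293  11:1755  12:864  13:222  14:516  15:2152
  16:2144  17:1530  18:1770  19:363  20:1975  21:125  22:231  23:656
  24:1882  25:147  26:818  27:2199  28:1896  29:120  30:398  31:806
  32:1278  33:53  34:1314  35:613  36:234  37:1437  38:1792  39:950
  40:1315  41:139  42:204  43:236  44:489  45:1732  46:751
Giant step factor: 1729^(-47) ≡ 186 (mod 2203).
Scan 2048·186^i mod 2203 for i = 0, 1, …:
  i=0: 2048   i=1: 2012   i=2: 1925   i=3: 1164
  i=4: 610   i=5: 1107   i=6: 1023   i=7: 820
  i=8: 513   i=9: 689     …   i=13: 1197
  i=14: 139
Match at i=14, j=41: x = 14·47 + 41 = 699.

699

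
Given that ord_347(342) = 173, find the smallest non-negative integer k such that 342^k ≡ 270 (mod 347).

37

Baby-step giant-step with m = ceil(sqrt(173)) = 14.
Baby table (342^j mod 347 for j=0..13):
  0:1  1:342  2:25  3:222  4:278  5:345  6:10  7:297
  8:250  9:138  10:4  11:327  12:100  13:194
Giant step factor: 342^(-14) ≡ 44 (mod 347).
Scan 270·44^i mod 347 for i = 0, 1, …:
  i=0: 270   i=1: 82   i=2: 138
Match at i=2, j=9: k = 2·14 + 9 = 37.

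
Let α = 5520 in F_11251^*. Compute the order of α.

The order of 5520 must divide p − 1 = 11250 = 2 · 3^2 · 5^4.
Divisors: 1, 2, 3, 5, 6, 9, 10, 15, 18, 25, 30, 45, 50, 75, 90, 125, 150, 225, 250, 375, 450, 625, 750, 1125, 1250, 1875, 2250, 3750, 5625, 11250.
Check each in increasing order: 5520^1 ≡ 5520;  5520^2 ≡ 2692;  5520^3 ≡ 8520;  5520^5 ≡ 6302;  5520^6 ≡ 10199;  5520^9 ≡ 4007;  5520^10 ≡ 10425;  5520^15 ≡ 3761;  5520^18 ≡ 872;  5520^25 ≡ 9941;  5520^30 ≡ 2614;  5520^45 ≡ 9131;  5520^50 ≡ 5948;  5520^75 ≡ 5063;  5520^90 ≡ 5251;  5520^125 ≡ 7048;  5520^150 ≡ 4191;  5520^225 ≡ 10898;  5520^250 ≡ 1139;  5520^375 ≡ 5709;  5520^450 ≡ 848;  5520^625 ≡ 10724;  5520^750 ≡ 9785;  5520^1125 ≡ 1350;  5520^1250 ≡ 7705;  5520^1875 ≡ 1076;  5520^2250 ≡ 11089;  5520^3750 ≡ 10174;  5520^5625 ≡ 1.
Smallest exponent giving 1 is 5625.

5625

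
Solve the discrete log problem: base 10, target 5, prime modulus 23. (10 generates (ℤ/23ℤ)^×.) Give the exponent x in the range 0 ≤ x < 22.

Successive powers of 10 modulo 23:
  10^0=1  10^1=10  10^2=8  10^3=11  10^4=18  10^5=19
  10^6=6  10^7=14  10^8=2  10^9=20  10^10=16  10^11=22
  10^12=13  10^13=15  10^14=12  10^15=5
So 10^15 ≡ 5 (mod 23), giving x = 15.

15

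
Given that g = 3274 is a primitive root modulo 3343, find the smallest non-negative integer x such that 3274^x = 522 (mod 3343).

Baby-step giant-step with m = ceil(sqrt(3342)) = 58.
Baby table (3274^j mod 3343 for j=0..57):
  0:1  1:3274  2:1418  3:2448  4:1581  5:1230  6:2048  7:2437
  8:2340  9:2347  10:1864  11:1761  12:2182  13:3220  14:1801  15:2765
  16:3109  17:2774  18:2488  19:2164  20:1119  21:3021  22:2160  23:1395
  24:692  25:2397  26:1757  27:2458  28:891  29:2038  30:3127  31:1532
  32:1268  33:2769  34:2833  35:1760  36:2251  37:1802  38:2696  39:1184
  40:1879  41:726  42:51  43:3167  44:2115  45:1157  46:399  47:2556
  48:815  49:596  50:2335  51:2692  52:1460  53:2893  54:963  55:413
  56:1590  57:609
Giant step factor: 3274^(-58) ≡ 723 (mod 3343).
Scan 522·723^i mod 3343 for i = 0, 1, …:
  i=0: 522   i=1: 2990   i=2: 2192   i=3: 234
  i=4: 2032   i=5: 1559   i=6: 566   i=7: 1372
  i=8: 2428   i=9: 369     …   i=31: 293
  i=32: 1230
Match at i=32, j=5: x = 32·58 + 5 = 1861.

1861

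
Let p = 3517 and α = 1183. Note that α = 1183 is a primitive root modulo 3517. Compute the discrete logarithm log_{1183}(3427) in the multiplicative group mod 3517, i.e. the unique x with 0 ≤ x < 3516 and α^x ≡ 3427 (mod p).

3226

Baby-step giant-step with m = ceil(sqrt(3516)) = 60.
Baby table (1183^j mod 3517 for j=0..59):
  0:1  1:1183  2:3240  3:2907  4:2872  5:154  6:2815  7:3063
  8:1019  9:2663  10:2614  11:919  12:424  13:2178  14:2130  15:1618
  16:846  17:1990  18:1297  19:939  20:2982  21:155  22:481  23:2786
  24:409  25:2018  26:2768  27:217  28:3487  29:3197  30:1276  31:715
  32:1765  33:2414  34:3475  35:3069  36:1083  37:1001  38:2471  39:566
  40:1348  41:1483  42:2923  43:698  44:2756  45:89  46:3294  47:3483
  48:1982  49:2384  50:3155  51:828  52:1798  53:2766  54:1368  55:524
  56:900  57:2566  58:407  59:3169
Giant step factor: 1183^(-60) ≡ 505 (mod 3517).
Scan 3427·505^i mod 3517 for i = 0, 1, …:
  i=0: 3427   i=1: 271   i=2: 3209   i=3: 2725
  i=4: 978   i=5: 1510   i=6: 2878   i=7: 869
  i=8: 2737   i=9: 4     …   i=52: 1281
  i=53: 3294
Match at i=53, j=46: x = 53·60 + 46 = 3226.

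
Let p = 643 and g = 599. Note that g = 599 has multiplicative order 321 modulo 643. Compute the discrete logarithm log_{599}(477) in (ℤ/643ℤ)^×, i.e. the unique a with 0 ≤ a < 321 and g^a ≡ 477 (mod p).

305

Baby-step giant-step with m = ceil(sqrt(321)) = 18.
Baby table (599^j mod 643 for j=0..17):
  0:1  1:599  2:7  3:335  4:49  5:416  6:343  7:340
  8:472  9:451  10:89  11:585  12:623  13:237  14:503  15:373
  16:306  17:39
Giant step factor: 599^(-18) ≡ 160 (mod 643).
Scan 477·160^i mod 643 for i = 0, 1, …:
  i=0: 477   i=1: 446   i=2: 630   i=3: 492
  i=4: 274   i=5: 116   i=6: 556   i=7: 226
  i=8: 152   i=9: 529     …   i=15: 591
  i=16: 39
Match at i=16, j=17: a = 16·18 + 17 = 305.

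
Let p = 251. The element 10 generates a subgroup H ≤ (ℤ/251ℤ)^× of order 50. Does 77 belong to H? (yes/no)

no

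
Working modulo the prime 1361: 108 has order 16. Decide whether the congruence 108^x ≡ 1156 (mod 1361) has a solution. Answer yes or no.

no

⟨108⟩ has order 16; its elements mod 1361 are {1, 63, 108, 114, 377, 574, 585, 614, 747, 776, 787, 984, 1247, 1253, 1298, 1360}.
1156 is not in this set.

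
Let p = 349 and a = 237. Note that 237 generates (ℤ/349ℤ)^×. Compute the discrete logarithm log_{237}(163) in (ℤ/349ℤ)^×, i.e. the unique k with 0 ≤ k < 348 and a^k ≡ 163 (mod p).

Baby-step giant-step with m = ceil(sqrt(348)) = 19.
Baby table (237^j mod 349 for j=0..18):
  0:1  1:237  2:329  3:146  4:51  5:221  6:27  7:117
  8:158  9:103  10:330  11:34  12:31  13:18  14:78  15:338
  16:185  17:220  18:139
Giant step factor: 237^(-19) ≡ 107 (mod 349).
Scan 163·107^i mod 349 for i = 0, 1, …:
  i=0: 163   i=1: 340   i=2: 84   i=3: 263
  i=4: 221
Match at i=4, j=5: k = 4·19 + 5 = 81.

81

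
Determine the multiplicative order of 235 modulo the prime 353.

352

The order of 235 must divide p − 1 = 352 = 2^5 · 11.
Divisors: 1, 2, 4, 8, 11, 16, 22, 32, 44, 88, 176, 352.
Check each in increasing order: 235^1 ≡ 235;  235^2 ≡ 157;  235^4 ≡ 292;  235^8 ≡ 191;  235^11 ≡ 6;  235^16 ≡ 122;  235^22 ≡ 36;  235^32 ≡ 58;  235^44 ≡ 237;  235^88 ≡ 42;  235^176 ≡ 352;  235^352 ≡ 1.
Smallest exponent giving 1 is 352.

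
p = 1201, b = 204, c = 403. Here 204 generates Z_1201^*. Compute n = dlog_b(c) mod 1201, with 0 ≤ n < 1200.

752

Baby-step giant-step with m = ceil(sqrt(1200)) = 35.
Baby table (204^j mod 1201 for j=0..34):
  0:1  1:204  2:782  3:996  4:215  5:624  6:1191  7:362
  8:587  9:849  10:252  11:966  12:100  13:1184  14:135  15:1118
  16:1083  17:1149  18:201  19:170  20:1052  21:830  22:1180  23:520
  24:392  25:702  26:289  27:107  28:210  29:805  30:884  31:186
  32:713  33:131  34:302
Giant step factor: 204^(-35) ≡ 582 (mod 1201).
Scan 403·582^i mod 1201 for i = 0, 1, …:
  i=0: 403   i=1: 351   i=2: 112   i=3: 330
  i=4: 1101   i=5: 649   i=6: 604   i=7: 836
  i=8: 147   i=9: 283     …   i=20: 652
  i=21: 1149
Match at i=21, j=17: n = 21·35 + 17 = 752.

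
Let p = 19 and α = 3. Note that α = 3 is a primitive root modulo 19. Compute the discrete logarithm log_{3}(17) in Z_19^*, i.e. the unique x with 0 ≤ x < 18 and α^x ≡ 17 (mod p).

Successive powers of 3 modulo 19:
  3^0=1  3^1=3  3^2=9  3^3=8  3^4=5  3^5=15
  3^6=7  3^7=2  3^8=6  3^9=18  3^10=16  3^11=10
  3^12=11  3^13=14  3^14=4  3^15=12  3^16=17
So 3^16 ≡ 17 (mod 19), giving x = 16.

16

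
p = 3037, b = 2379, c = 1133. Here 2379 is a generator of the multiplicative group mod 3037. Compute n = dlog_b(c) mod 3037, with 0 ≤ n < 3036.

2304

Baby-step giant-step with m = ceil(sqrt(3036)) = 56.
Baby table (2379^j mod 3037 for j=0..55):
  0:1  1:2379  2:1710  3:1547  4:2506  5:143  6:53  7:1570
  8:2557  9:3029  10:2227  11:1505  12:2809  13:1211  14:1893  15:2613
  16:2625  17:803  18:64  19:406  20:108  21:1824  22:2460  23:41
  24:355  25:259  26:2687  27:2525  28:2826  29:2173  30:593  31:1579
  32:2709  33:197  34:965  35:2800  36:1059  37:1688  38:838  39:1330
  40:2553  41:2624  42:1461  43:1391  44:1896  45:639  46:1681  47:2407
  48:1508  49:835  50:267  51:460  52:1020  53:17  54:962  55:1737
Giant step factor: 2379^(-56) ≡ 2523 (mod 3037).
Scan 1133·2523^i mod 3037 for i = 0, 1, …:
  i=0: 1133   i=1: 742   i=2: 1274   i=3: 1156
  i=4: 1068   i=5: 745   i=6: 2769   i=7: 1087
  i=8: 90   i=9: 2332     …   i=40: 1289
  i=41: 2557
Match at i=41, j=8: n = 41·56 + 8 = 2304.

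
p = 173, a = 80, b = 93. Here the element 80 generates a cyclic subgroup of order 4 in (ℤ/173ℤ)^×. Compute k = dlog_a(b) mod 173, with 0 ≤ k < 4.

3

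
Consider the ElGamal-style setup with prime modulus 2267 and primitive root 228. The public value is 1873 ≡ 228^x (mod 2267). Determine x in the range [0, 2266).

254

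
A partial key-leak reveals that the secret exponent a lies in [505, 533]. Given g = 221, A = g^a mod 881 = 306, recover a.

509

Compute 221^505 mod 881 = 184, then multiply by 221 repeatedly:
  221^505=184  221^506=138  221^507=544  221^508=408  221^509=306
Found 306 at exponent 509.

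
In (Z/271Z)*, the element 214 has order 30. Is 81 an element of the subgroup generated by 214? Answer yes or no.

yes

81 ∈ ⟨214⟩ iff 81^30 ≡ 1 (mod 271), since |⟨214⟩| = 30.
81^30 mod 271 = 1.
Since 1 = 1, 81 lies in the subgroup.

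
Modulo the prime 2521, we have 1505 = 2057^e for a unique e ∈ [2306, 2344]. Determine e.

Compute 2057^2306 mod 2521 = 2137, then multiply by 2057 repeatedly:
  2057^2306=2137  2057^2307=1706  2057^2308=10  2057^2309=402  2057^2310=26
  2057^2311=541  2057^2312=1076  2057^2313=2415  2057^2314=1285  2057^2315=1237
  2057^2316=820  2057^2317=191  2057^2318=2132  2057^2319=1505
Found 1505 at exponent 2319.

2319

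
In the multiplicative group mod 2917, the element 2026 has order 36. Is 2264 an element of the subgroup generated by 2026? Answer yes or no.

no

2264 ∈ ⟨2026⟩ iff 2264^36 ≡ 1 (mod 2917), since |⟨2026⟩| = 36.
2264^36 mod 2917 = 239.
Since 239 ≠ 1, 2264 does not lie in the subgroup.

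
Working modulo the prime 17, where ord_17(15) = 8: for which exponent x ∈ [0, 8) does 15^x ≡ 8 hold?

7

Successive powers of 15 modulo 17:
  15^0=1  15^1=15  15^2=4  15^3=9  15^4=16  15^5=2
  15^6=13  15^7=8
So 15^7 ≡ 8 (mod 17), giving x = 7.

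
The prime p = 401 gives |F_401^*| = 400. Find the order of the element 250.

The order of 250 must divide p − 1 = 400 = 2^4 · 5^2.
Divisors: 1, 2, 4, 5, 8, 10, 16, 20, 25, 40, 50, 80, 100, 200, 400.
Check each in increasing order: 250^1 ≡ 250;  250^2 ≡ 345;  250^4 ≡ 329;  250^5 ≡ 45;  250^8 ≡ 372;  250^10 ≡ 20;  250^16 ≡ 39;  250^20 ≡ 400;  250^25 ≡ 356;  250^40 ≡ 1.
Smallest exponent giving 1 is 40.

40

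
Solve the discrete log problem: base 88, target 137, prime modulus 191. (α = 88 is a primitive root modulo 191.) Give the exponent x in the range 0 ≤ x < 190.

Successive powers of 88 modulo 191:
  88^0=1  88^1=88  88^2=104  88^3=175  88^4=120  88^5=55
  88^6=65  88^7=181  88^8=75  88^9=106  88^10=160  88^11=137
So 88^11 ≡ 137 (mod 191), giving x = 11.

11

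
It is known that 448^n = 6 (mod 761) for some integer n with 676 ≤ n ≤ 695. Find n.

Compute 448^676 mod 761 = 369, then multiply by 448 repeatedly:
  448^676=369  448^677=175  448^678=17  448^679=6
Found 6 at exponent 679.

679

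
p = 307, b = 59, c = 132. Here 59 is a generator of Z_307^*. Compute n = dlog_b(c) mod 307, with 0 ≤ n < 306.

173

Baby-step giant-step with m = ceil(sqrt(306)) = 18.
Baby table (59^j mod 307 for j=0..17):
  0:1  1:59  2:104  3:303  4:71  5:198  6:16  7:23
  8:129  9:243  10:215  11:98  12:256  13:61  14:222  15:204
  16:63  17:33
Giant step factor: 59^(-18) ≡ 269 (mod 307).
Scan 132·269^i mod 307 for i = 0, 1, …:
  i=0: 132   i=1: 203   i=2: 268   i=3: 254
  i=4: 172   i=5: 218   i=6: 5   i=7: 117
  i=8: 159   i=9: 98
Match at i=9, j=11: n = 9·18 + 11 = 173.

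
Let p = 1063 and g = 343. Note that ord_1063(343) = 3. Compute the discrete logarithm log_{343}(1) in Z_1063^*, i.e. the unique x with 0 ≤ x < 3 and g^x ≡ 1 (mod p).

Successive powers of 343 modulo 1063:
  343^0=1
So 343^0 ≡ 1 (mod 1063), giving x = 0.

0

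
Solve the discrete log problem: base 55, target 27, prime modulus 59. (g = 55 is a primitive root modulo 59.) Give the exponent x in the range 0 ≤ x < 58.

46

Baby-step giant-step with m = ceil(sqrt(58)) = 8.
Baby table (55^j mod 59 for j=0..7):
  0:1  1:55  2:16  3:54  4:20  5:38  6:25  7:18
Giant step factor: 55^(-8) ≡ 9 (mod 59).
Scan 27·9^i mod 59 for i = 0, 1, …:
  i=0: 27   i=1: 7   i=2: 4   i=3: 36
  i=4: 29   i=5: 25
Match at i=5, j=6: x = 5·8 + 6 = 46.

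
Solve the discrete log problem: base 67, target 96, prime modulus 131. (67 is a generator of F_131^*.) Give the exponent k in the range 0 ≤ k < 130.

Baby-step giant-step with m = ceil(sqrt(130)) = 12.
Baby table (67^j mod 131 for j=0..11):
  0:1  1:67  2:35  3:118  4:46  5:69  6:38  7:57
  8:20  9:30  10:45  11:2
Giant step factor: 67^(-12) ≡ 44 (mod 131).
Scan 96·44^i mod 131 for i = 0, 1, …:
  i=0: 96   i=1: 32   i=2: 98   i=3: 120
  i=4: 40   i=5: 57
Match at i=5, j=7: k = 5·12 + 7 = 67.

67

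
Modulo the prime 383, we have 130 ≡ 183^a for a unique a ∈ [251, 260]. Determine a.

Compute 183^251 mod 383 = 255, then multiply by 183 repeatedly:
  183^251=255  183^252=322  183^253=327  183^254=93  183^255=167
  183^256=304  183^257=97  183^258=133  183^259=210  183^260=130
Found 130 at exponent 260.

260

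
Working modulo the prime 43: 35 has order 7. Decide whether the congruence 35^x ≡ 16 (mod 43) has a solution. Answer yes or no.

yes

16 ∈ ⟨35⟩ iff 16^7 ≡ 1 (mod 43), since |⟨35⟩| = 7.
16^7 mod 43 = 1.
Since 1 = 1, 16 lies in the subgroup.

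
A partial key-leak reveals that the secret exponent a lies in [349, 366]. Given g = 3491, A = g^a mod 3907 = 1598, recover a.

Compute 3491^349 mod 3907 = 33, then multiply by 3491 repeatedly:
  3491^349=33  3491^350=1900  3491^351=2721  3491^352=1094  3491^353=2015
  3491^354=1765  3491^355=276  3491^356=2394  3491^357=381  3491^358=1691
  3491^359=3711  3491^360=3396  3491^361=1598
Found 1598 at exponent 361.

361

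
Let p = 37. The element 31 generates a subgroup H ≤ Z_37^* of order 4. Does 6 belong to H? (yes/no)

yes

⟨31⟩ has order 4; its elements mod 37 are {1, 6, 31, 36}.
6 is in this set.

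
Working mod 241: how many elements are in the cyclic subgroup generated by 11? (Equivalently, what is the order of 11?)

The order of 11 must divide p − 1 = 240 = 2^4 · 3 · 5.
Divisors: 1, 2, 3, 4, 5, 6, 8, 10, 12, 15, 16, 20, 24, 30, 40, 48, 60, 80, 120, 240.
Check each in increasing order: 11^1 ≡ 11;  11^2 ≡ 121;  11^3 ≡ 126;  11^4 ≡ 181;  11^5 ≡ 63;  11^6 ≡ 211;  11^8 ≡ 226;  11^10 ≡ 113;  11^12 ≡ 177;  11^15 ≡ 130;  11^16 ≡ 225;  11^20 ≡ 237;  11^24 ≡ 240;  11^30 ≡ 30;  11^40 ≡ 16;  11^48 ≡ 1.
Smallest exponent giving 1 is 48.

48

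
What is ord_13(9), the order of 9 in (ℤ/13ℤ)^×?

3

The order of 9 must divide p − 1 = 12 = 2^2 · 3.
Divisors: 1, 2, 3, 4, 6, 12.
Check each in increasing order: 9^1 ≡ 9;  9^2 ≡ 3;  9^3 ≡ 1.
Smallest exponent giving 1 is 3.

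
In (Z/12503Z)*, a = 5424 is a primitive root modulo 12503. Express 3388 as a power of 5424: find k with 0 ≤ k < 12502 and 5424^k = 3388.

9683

Baby-step giant-step with m = ceil(sqrt(12502)) = 112.
Baby table (5424^j mod 12503 for j=0..111):
  0:1  1:5424  2:217  3:1726  4:9580  5:11955  6:3362  7:6114
  8:4380  9:1420  10:232  11:8068  12:332  13:336  14:9529  15:10397
  16:4798  17:5609  18:3417  19:4362  20:3812  21:8829  22:2006  23:2934
  24:10200  25:11528  26:369  27:976  28:5055  29:11744  30:9174  31:10339
  32:2781  33:5526  34:3333  35:11357  36:10590  37:1378  38:9981  39:11457
  40:2858  41:10575  42:7539  43:6726  44:10573  45:9194  46:6292  47:7121
  48:2537  49:7388  50:397  51:2812  52:11131  53:10060  54:2348  55:7498
  56:9396  57:1676  58:943  59:1105  60:4583  61:2228  62:6774  63:8362
  64:7107  65:1619  66:4350  67:1239  68:6225  69:6300  70:501  71:4273
  72:8693  73:2019  74:10931  75:518  76:8960  77:12382  78:6355  79:11252
  80:3705  81:3599  82:3793  83:5797  84:10386  85:7649  86:3222  87:9437
  88:11509  89:9840  90:9356  91:9770  92:4766  93:7083  94:8976  95:11645
  96:9827  97:1359  98:6949  99:7334  100:7573  101:3597  102:5448  103:5363
  104:6934  105:992  106:4318  107:2713  108:11784  109:1080  110:6516  111:9306
Giant step factor: 5424^(-112) ≡ 11565 (mod 12503).
Scan 3388·11565^i mod 12503 for i = 0, 1, …:
  i=0: 3388   i=1: 10321   i=2: 8727   i=3: 3539
  i=4: 6216   i=5: 8293   i=6: 10535   i=7: 8043
  i=8: 7478   i=9: 12322     …   i=85: 10234
  i=86: 2812
Match at i=86, j=51: k = 86·112 + 51 = 9683.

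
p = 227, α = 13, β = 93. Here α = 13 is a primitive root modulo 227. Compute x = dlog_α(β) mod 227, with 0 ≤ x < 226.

167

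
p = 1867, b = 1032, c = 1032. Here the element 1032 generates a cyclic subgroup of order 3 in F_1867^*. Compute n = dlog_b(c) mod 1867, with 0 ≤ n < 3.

1

Successive powers of 1032 modulo 1867:
  1032^0=1  1032^1=1032
So 1032^1 ≡ 1032 (mod 1867), giving n = 1.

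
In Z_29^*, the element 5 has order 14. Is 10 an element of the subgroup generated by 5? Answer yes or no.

no

⟨5⟩ has order 14; its elements mod 29 are {1, 4, 5, 6, 7, 9, 13, 16, 20, 22, 23, 24, 25, 28}.
10 is not in this set.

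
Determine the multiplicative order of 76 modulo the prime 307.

51

The order of 76 must divide p − 1 = 306 = 2 · 3^2 · 17.
Divisors: 1, 2, 3, 6, 9, 17, 18, 34, 51, 102, 153, 306.
Check each in increasing order: 76^1 ≡ 76;  76^2 ≡ 250;  76^3 ≡ 273;  76^6 ≡ 235;  76^9 ≡ 299;  76^17 ≡ 17;  76^18 ≡ 64;  76^34 ≡ 289;  76^51 ≡ 1.
Smallest exponent giving 1 is 51.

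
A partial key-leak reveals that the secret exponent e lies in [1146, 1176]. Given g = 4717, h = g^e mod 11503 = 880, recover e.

1163

Compute 4717^1146 mod 11503 = 8058, then multiply by 4717 repeatedly:
  4717^1146=8058  4717^1147=3674  4717^1148=6740  4717^1149=9791  4717^1150=11105
  4717^1151=9126  4717^1152=3116  4717^1153=8841  4717^1154=4622  4717^1155=3789
  4717^1156=8554  4717^1157=8197  4717^1158=3666  4717^1159=3513  4717^1160=6501
  4717^1161=9722  4717^1162=7716  4717^1163=880
Found 880 at exponent 1163.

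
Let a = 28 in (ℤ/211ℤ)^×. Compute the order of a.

The order of 28 must divide p − 1 = 210 = 2 · 3 · 5 · 7.
Divisors: 1, 2, 3, 5, 6, 7, 10, 14, 15, 21, 30, 35, 42, 70, 105, 210.
Check each in increasing order: 28^1 ≡ 28;  28^2 ≡ 151;  28^3 ≡ 8;  28^5 ≡ 153;  28^6 ≡ 64;  28^7 ≡ 104;  28^10 ≡ 199;  28^14 ≡ 55;  28^15 ≡ 63;  28^21 ≡ 23;  28^30 ≡ 171;  28^35 ≡ 210;  28^42 ≡ 107;  28^70 ≡ 1.
Smallest exponent giving 1 is 70.

70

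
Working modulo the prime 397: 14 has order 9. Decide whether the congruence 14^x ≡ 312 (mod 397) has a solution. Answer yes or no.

⟨14⟩ has order 9; its elements mod 397 are {1, 14, 34, 79, 196, 286, 304, 312, 362}.
312 is in this set.

yes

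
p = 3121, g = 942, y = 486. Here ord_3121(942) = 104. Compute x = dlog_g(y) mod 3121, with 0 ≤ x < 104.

Baby-step giant-step with m = ceil(sqrt(104)) = 11.
Baby table (942^j mod 3121 for j=0..10):
  0:1  1:942  2:1000  3:2579  4:1280  5:1054  6:390  7:2223
  8:2996  9:848  10:2961
Giant step factor: 942^(-11) ≡ 989 (mod 3121).
Scan 486·989^i mod 3121 for i = 0, 1, …:
  i=0: 486   i=1: 20   i=2: 1054
Match at i=2, j=5: x = 2·11 + 5 = 27.

27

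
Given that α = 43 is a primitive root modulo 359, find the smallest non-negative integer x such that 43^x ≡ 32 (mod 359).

Baby-step giant-step with m = ceil(sqrt(358)) = 19.
Baby table (43^j mod 359 for j=0..18):
  0:1  1:43  2:54  3:168  4:44  5:97  6:222  7:212
  8:141  9:319  10:75  11:353  12:101  13:35  14:69  15:95
  16:136  17:104  18:164
Giant step factor: 43^(-19) ≡ 244 (mod 359).
Scan 32·244^i mod 359 for i = 0, 1, …:
  i=0: 32   i=1: 269   i=2: 298   i=3: 194
  i=4: 307   i=5: 236   i=6: 144   i=7: 313
  i=8: 264   i=9: 155     …   i=17: 112
  i=18: 44
Match at i=18, j=4: x = 18·19 + 4 = 346.

346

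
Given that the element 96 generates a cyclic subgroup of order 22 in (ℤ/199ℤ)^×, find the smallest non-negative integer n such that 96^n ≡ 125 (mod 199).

Successive powers of 96 modulo 199:
  96^0=1  96^1=96  96^2=62  96^3=181  96^4=63  96^5=78
  96^6=125
So 96^6 ≡ 125 (mod 199), giving n = 6.

6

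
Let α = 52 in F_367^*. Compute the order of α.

The order of 52 must divide p − 1 = 366 = 2 · 3 · 61.
Divisors: 1, 2, 3, 6, 61, 122, 183, 366.
Check each in increasing order: 52^1 ≡ 52;  52^2 ≡ 135;  52^3 ≡ 47;  52^6 ≡ 7;  52^61 ≡ 1.
Smallest exponent giving 1 is 61.

61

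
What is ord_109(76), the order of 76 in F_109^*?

The order of 76 must divide p − 1 = 108 = 2^2 · 3^3.
Divisors: 1, 2, 3, 4, 6, 9, 12, 18, 27, 36, 54, 108.
Check each in increasing order: 76^1 ≡ 76;  76^2 ≡ 108;  76^3 ≡ 33;  76^4 ≡ 1.
Smallest exponent giving 1 is 4.

4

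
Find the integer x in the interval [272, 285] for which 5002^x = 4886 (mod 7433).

275

Compute 5002^272 mod 7433 = 4891, then multiply by 5002 repeatedly:
  5002^272=4891  5002^273=2779  5002^274=848  5002^275=4886
Found 4886 at exponent 275.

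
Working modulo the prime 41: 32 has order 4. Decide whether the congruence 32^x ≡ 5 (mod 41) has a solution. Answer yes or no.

no

5 ∈ ⟨32⟩ iff 5^4 ≡ 1 (mod 41), since |⟨32⟩| = 4.
5^4 mod 41 = 10.
Since 10 ≠ 1, 5 does not lie in the subgroup.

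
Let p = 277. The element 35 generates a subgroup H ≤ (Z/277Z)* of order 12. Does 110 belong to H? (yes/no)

no

⟨35⟩ has order 12; its elements mod 277 are {1, 35, 60, 95, 116, 117, 160, 161, 182, 217, 242, 276}.
110 is not in this set.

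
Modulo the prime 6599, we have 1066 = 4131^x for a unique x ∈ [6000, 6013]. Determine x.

6001

Compute 4131^6000 mod 6599 = 1406, then multiply by 4131 repeatedly:
  4131^6000=1406  4131^6001=1066
Found 1066 at exponent 6001.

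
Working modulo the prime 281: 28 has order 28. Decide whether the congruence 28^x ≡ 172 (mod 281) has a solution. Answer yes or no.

yes

172 ∈ ⟨28⟩ iff 172^28 ≡ 1 (mod 281), since |⟨28⟩| = 28.
172^28 mod 281 = 1.
Since 1 = 1, 172 lies in the subgroup.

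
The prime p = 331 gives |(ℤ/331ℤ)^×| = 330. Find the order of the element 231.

110

The order of 231 must divide p − 1 = 330 = 2 · 3 · 5 · 11.
Divisors: 1, 2, 3, 5, 6, 10, 11, 15, 22, 30, 33, 55, 66, 110, 165, 330.
Check each in increasing order: 231^1 ≡ 231;  231^2 ≡ 70;  231^3 ≡ 282;  231^5 ≡ 211;  231^6 ≡ 84;  231^10 ≡ 167;  231^11 ≡ 181;  231^15 ≡ 151;  231^22 ≡ 323;  231^30 ≡ 293;  231^33 ≡ 207;  231^55 ≡ 330;  231^66 ≡ 150;  231^110 ≡ 1.
Smallest exponent giving 1 is 110.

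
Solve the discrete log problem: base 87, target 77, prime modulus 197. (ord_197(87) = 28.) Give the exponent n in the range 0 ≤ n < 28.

27

Successive powers of 87 modulo 197:
  87^0=1  87^1=87  87^2=83  87^3=129  87^4=191  87^5=69
  87^6=93  87^7=14  87^8=36  87^9=177  87^10=33  87^11=113
  87^12=178  87^13=120  87^14=196  87^15=110  87^16=114  87^17=68
  87^18=6  87^19=128  87^20=104  87^21=183  87^22=161  87^23=20
  87^24=164  87^25=84  87^26=19  87^27=77
So 87^27 ≡ 77 (mod 197), giving n = 27.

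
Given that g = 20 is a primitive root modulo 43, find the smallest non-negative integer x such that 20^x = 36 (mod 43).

Successive powers of 20 modulo 43:
  20^0=1  20^1=20  20^2=13  20^3=2  20^4=40  20^5=26
  20^6=4  20^7=37  20^8=9  20^9=8  20^10=31  20^11=18
  20^12=16  20^13=19  20^14=36
So 20^14 ≡ 36 (mod 43), giving x = 14.

14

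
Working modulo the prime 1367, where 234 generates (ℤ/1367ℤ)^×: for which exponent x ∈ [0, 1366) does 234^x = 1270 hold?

Successive powers of 234 modulo 1367:
  234^0=1  234^1=234  234^2=76  234^3=13  234^4=308  234^5=988
  234^6=169  234^7=1270
So 234^7 ≡ 1270 (mod 1367), giving x = 7.

7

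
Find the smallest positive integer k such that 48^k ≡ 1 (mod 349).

58

The order of 48 must divide p − 1 = 348 = 2^2 · 3 · 29.
Divisors: 1, 2, 3, 4, 6, 12, 29, 58, 87, 116, 174, 348.
Check each in increasing order: 48^1 ≡ 48;  48^2 ≡ 210;  48^3 ≡ 308;  48^4 ≡ 126;  48^6 ≡ 285;  48^12 ≡ 257;  48^29 ≡ 348;  48^58 ≡ 1.
Smallest exponent giving 1 is 58.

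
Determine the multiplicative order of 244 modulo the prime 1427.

The order of 244 must divide p − 1 = 1426 = 2 · 23 · 31.
Divisors: 1, 2, 23, 31, 46, 62, 713, 1426.
Check each in increasing order: 244^1 ≡ 244;  244^2 ≡ 1029;  244^23 ≡ 1260;  244^31 ≡ 379;  244^46 ≡ 776;  244^62 ≡ 941;  244^713 ≡ 1426;  244^1426 ≡ 1.
Smallest exponent giving 1 is 1426.

1426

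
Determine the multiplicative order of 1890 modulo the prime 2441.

The order of 1890 must divide p − 1 = 2440 = 2^3 · 5 · 61.
Divisors: 1, 2, 4, 5, 8, 10, 20, 40, 61, 122, 244, 305, 488, 610, 1220, 2440.
Check each in increasing order: 1890^1 ≡ 1890;  1890^2 ≡ 917;  1890^4 ≡ 1185;  1890^5 ≡ 1253;  1890^8 ≡ 650;  1890^10 ≡ 446;  1890^20 ≡ 1195;  1890^40 ≡ 40;  1890^61 ≡ 590;  1890^122 ≡ 1478;  1890^244 ≡ 2230;  1890^305 ≡ 1.
Smallest exponent giving 1 is 305.

305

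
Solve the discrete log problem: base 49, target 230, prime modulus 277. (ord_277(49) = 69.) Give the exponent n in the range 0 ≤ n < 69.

52

Baby-step giant-step with m = ceil(sqrt(69)) = 9.
Baby table (49^j mod 277 for j=0..8):
  0:1  1:49  2:185  3:201  4:154  5:67  6:236  7:207
  8:171
Giant step factor: 49^(-9) ≡ 273 (mod 277).
Scan 230·273^i mod 277 for i = 0, 1, …:
  i=0: 230   i=1: 188   i=2: 79   i=3: 238
  i=4: 156   i=5: 207
Match at i=5, j=7: n = 5·9 + 7 = 52.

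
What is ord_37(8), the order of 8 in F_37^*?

12

The order of 8 must divide p − 1 = 36 = 2^2 · 3^2.
Divisors: 1, 2, 3, 4, 6, 9, 12, 18, 36.
Check each in increasing order: 8^1 ≡ 8;  8^2 ≡ 27;  8^3 ≡ 31;  8^4 ≡ 26;  8^6 ≡ 36;  8^9 ≡ 6;  8^12 ≡ 1.
Smallest exponent giving 1 is 12.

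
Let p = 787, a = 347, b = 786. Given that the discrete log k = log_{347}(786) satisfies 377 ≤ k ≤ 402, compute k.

393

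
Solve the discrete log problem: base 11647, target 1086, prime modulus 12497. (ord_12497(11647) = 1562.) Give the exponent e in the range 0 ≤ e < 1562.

Baby-step giant-step with m = ceil(sqrt(1562)) = 40.
Baby table (11647^j mod 12497 for j=0..39):
  0:1  1:11647  2:10171  3:2574  4:11572  5:11436  6:2066  7:5977
  8:5829  9:6659  10:991  11:7446  12:6879  13:1446  14:8103  15:10794
  16:10395  17:12126  18:2925  19:653  20:7315  21:5756  22:6224  23:8328
  24:6999  25:11919  26:3917  27:7249  28:11868  29:9776  30:905  31:5564
  32:6963  33:5028  34:174  35:2064  36:7677  37:10481  38:1511  39:2841
Giant step factor: 11647^(-40) ≡ 12433 (mod 12497).
Scan 1086·12433^i mod 12497 for i = 0, 1, …:
  i=0: 1086   i=1: 5478   i=2: 11821   i=3: 5773
  i=4: 5438   i=5: 1884   i=6: 4394   i=7: 6215
  i=8: 2144   i=9: 251     …   i=24: 3092
  i=25: 2064
Match at i=25, j=35: e = 25·40 + 35 = 1035.

1035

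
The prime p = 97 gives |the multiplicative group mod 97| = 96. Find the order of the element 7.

The order of 7 must divide p − 1 = 96 = 2^5 · 3.
Divisors: 1, 2, 3, 4, 6, 8, 12, 16, 24, 32, 48, 96.
Check each in increasing order: 7^1 ≡ 7;  7^2 ≡ 49;  7^3 ≡ 52;  7^4 ≡ 73;  7^6 ≡ 85;  7^8 ≡ 91;  7^12 ≡ 47;  7^16 ≡ 36;  7^24 ≡ 75;  7^32 ≡ 35;  7^48 ≡ 96;  7^96 ≡ 1.
Smallest exponent giving 1 is 96.

96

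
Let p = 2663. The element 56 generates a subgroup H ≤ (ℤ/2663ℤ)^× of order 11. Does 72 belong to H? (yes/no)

yes

72 ∈ ⟨56⟩ iff 72^11 ≡ 1 (mod 2663), since |⟨56⟩| = 11.
72^11 mod 2663 = 1.
Since 1 = 1, 72 lies in the subgroup.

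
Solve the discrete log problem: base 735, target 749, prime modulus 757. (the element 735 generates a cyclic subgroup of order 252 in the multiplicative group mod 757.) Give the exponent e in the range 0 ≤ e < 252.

Baby-step giant-step with m = ceil(sqrt(252)) = 16.
Baby table (735^j mod 757 for j=0..15):
  0:1  1:735  2:484  3:707  4:343  5:24  6:229  7:261
  8:314  9:662  10:576  11:197  12:208  13:723  14:748  15:198
Giant step factor: 735^(-16) ≡ 582 (mod 757).
Scan 749·582^i mod 757 for i = 0, 1, …:
  i=0: 749   i=1: 643   i=2: 268   i=3: 34
  i=4: 106   i=5: 375   i=6: 234   i=7: 685
  i=8: 488   i=9: 141   i=10: 306   i=11: 197
Match at i=11, j=11: e = 11·16 + 11 = 187.

187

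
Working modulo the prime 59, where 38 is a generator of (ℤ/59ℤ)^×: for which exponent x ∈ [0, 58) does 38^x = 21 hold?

30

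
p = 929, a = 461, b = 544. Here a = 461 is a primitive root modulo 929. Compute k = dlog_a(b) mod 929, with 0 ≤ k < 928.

637

Baby-step giant-step with m = ceil(sqrt(928)) = 31.
Baby table (461^j mod 929 for j=0..30):
  0:1  1:461  2:709  3:770  4:92  5:607  6:198  7:236
  8:103  9:104  10:565  11:345  12:186  13:278  14:885  15:154
  16:390  17:493  18:597  19:233  20:578  21:764  22:113  23:69
  24:223  25:613  26:177  27:774  28:78  29:656  30:491
Giant step factor: 461^(-31) ≡ 626 (mod 929).
Scan 544·626^i mod 929 for i = 0, 1, …:
  i=0: 544   i=1: 530   i=2: 127   i=3: 537
  i=4: 793   i=5: 332   i=6: 665   i=7: 98
  i=8: 34   i=9: 846     …   i=19: 492
  i=20: 493
Match at i=20, j=17: k = 20·31 + 17 = 637.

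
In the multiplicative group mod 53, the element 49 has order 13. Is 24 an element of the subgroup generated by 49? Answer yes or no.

yes

⟨49⟩ has order 13; its elements mod 53 are {1, 10, 13, 15, 16, 24, 28, 36, 42, 44, 46, 47, 49}.
24 is in this set.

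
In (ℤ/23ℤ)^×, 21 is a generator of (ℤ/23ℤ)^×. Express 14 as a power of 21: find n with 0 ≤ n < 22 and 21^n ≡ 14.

5

Successive powers of 21 modulo 23:
  21^0=1  21^1=21  21^2=4  21^3=15  21^4=16  21^5=14
So 21^5 ≡ 14 (mod 23), giving n = 5.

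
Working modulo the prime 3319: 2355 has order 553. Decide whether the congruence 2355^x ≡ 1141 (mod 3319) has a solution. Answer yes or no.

1141 ∈ ⟨2355⟩ iff 1141^553 ≡ 1 (mod 3319), since |⟨2355⟩| = 553.
1141^553 mod 3319 = 1528.
Since 1528 ≠ 1, 1141 does not lie in the subgroup.

no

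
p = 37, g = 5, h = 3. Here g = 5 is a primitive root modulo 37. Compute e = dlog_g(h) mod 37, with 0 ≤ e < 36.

34

Successive powers of 5 modulo 37:
  5^0=1  5^1=5  5^2=25  5^3=14  5^4=33  5^5=17
  5^6=11  5^7=18  5^8=16  5^9=6  5^10=30  5^11=2
  5^12=10  5^13=13  5^14=28  5^15=29  5^16=34  5^17=22
  5^18=36  5^19=32  5^20=12  5^21=23  5^22=4  5^23=20
  5^24=26  5^25=19  5^26=21  5^27=31  5^28=7  5^29=35
  5^30=27  5^31=24  5^32=9  5^33=8  5^34=3
So 5^34 ≡ 3 (mod 37), giving e = 34.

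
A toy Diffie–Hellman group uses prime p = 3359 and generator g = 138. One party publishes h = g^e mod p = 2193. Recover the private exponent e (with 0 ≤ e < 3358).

Baby-step giant-step with m = ceil(sqrt(3358)) = 58.
Baby table (138^j mod 3359 for j=0..57):
  0:1  1:138  2:2249  3:1334  4:2706  5:579  6:2645  7:2238
  8:3175  9:1480  10:2700  11:3110  12:2587  13:952  14:375  15:1365
  16:266  17:3118  18:332  19:2149  20:970  21:2859  22:1539  23:765
  24:1441  25:677  26:2733  27:946  28:2906  29:1307  30:2339  31:318
  32:217  33:3074  34:978  35:604  36:2736  37:1360  38:2935  39:1950
  40:380  41:2055  42:1434  43:3070  44:426  45:1685  46:759  47:613
  48:619  49:1447  50:1505  51:2791  52:2232  53:2347  54:1422  55:1414
  56:310  57:2472
Giant step factor: 138^(-58) ≡ 2228 (mod 3359).
Scan 2193·2228^i mod 3359 for i = 0, 1, …:
  i=0: 2193   i=1: 2018   i=2: 1762   i=3: 2424
  i=4: 2759   i=5: 82   i=6: 1310   i=7: 3068
  i=8: 3298   i=9: 1811     …   i=42: 2020
  i=43: 2859
Match at i=43, j=21: e = 43·58 + 21 = 2515.

2515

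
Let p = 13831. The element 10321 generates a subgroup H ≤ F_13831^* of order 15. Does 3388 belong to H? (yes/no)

⟨10321⟩ has order 15; its elements mod 13831 are {1, 354, 837, 2234, 2250, 2469, 2673, 5734, 5847, 8133, 9019, 10321, 10510, 11008, 11596}.
3388 is not in this set.

no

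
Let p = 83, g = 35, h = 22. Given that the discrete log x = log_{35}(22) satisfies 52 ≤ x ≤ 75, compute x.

71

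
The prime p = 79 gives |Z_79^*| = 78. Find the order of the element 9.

The order of 9 must divide p − 1 = 78 = 2 · 3 · 13.
Divisors: 1, 2, 3, 6, 13, 26, 39, 78.
Check each in increasing order: 9^1 ≡ 9;  9^2 ≡ 2;  9^3 ≡ 18;  9^6 ≡ 8;  9^13 ≡ 23;  9^26 ≡ 55;  9^39 ≡ 1.
Smallest exponent giving 1 is 39.

39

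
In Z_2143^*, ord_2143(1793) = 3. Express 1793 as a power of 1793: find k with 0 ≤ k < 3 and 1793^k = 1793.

1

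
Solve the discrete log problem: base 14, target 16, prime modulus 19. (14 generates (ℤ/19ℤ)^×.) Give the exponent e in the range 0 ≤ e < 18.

16

Successive powers of 14 modulo 19:
  14^0=1  14^1=14  14^2=6  14^3=8  14^4=17  14^5=10
  14^6=7  14^7=3  14^8=4  14^9=18  14^10=5  14^11=13
  14^12=11  14^13=2  14^14=9  14^15=12  14^16=16
So 14^16 ≡ 16 (mod 19), giving e = 16.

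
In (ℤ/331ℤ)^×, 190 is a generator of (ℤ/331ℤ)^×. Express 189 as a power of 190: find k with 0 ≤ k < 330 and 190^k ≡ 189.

Baby-step giant-step with m = ceil(sqrt(330)) = 19.
Baby table (190^j mod 331 for j=0..18):
  0:1  1:190  2:21  3:18  4:110  5:47  6:324  7:325
  8:184  9:205  10:223  11:2  12:49  13:42  14:36  15:220
  16:94  17:317  18:319
Giant step factor: 190^(-19) ≡ 170 (mod 331).
Scan 189·170^i mod 331 for i = 0, 1, …:
  i=0: 189   i=1: 23   i=2: 269   i=3: 52
  i=4: 234   i=5: 60   i=6: 270   i=7: 222
  i=8: 6   i=9: 27     …   i=16: 79
  i=17: 190
Match at i=17, j=1: k = 17·19 + 1 = 324.

324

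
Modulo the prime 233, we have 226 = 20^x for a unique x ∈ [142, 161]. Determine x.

Compute 20^142 mod 233 = 197, then multiply by 20 repeatedly:
  20^142=197  20^143=212  20^144=46  20^145=221  20^146=226
Found 226 at exponent 146.

146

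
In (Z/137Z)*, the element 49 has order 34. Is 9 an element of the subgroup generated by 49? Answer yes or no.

no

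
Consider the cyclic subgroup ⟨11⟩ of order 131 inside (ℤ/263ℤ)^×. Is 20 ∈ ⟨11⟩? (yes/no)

20 ∈ ⟨11⟩ iff 20^131 ≡ 1 (mod 263), since |⟨11⟩| = 131.
20^131 mod 263 = 262.
Since 262 ≠ 1, 20 does not lie in the subgroup.

no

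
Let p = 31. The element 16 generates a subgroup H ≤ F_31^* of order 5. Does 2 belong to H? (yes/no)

yes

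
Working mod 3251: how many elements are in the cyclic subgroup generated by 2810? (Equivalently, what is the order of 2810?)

3250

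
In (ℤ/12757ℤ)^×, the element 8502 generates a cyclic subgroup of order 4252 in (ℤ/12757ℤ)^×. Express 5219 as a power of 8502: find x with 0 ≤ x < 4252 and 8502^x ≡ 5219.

1167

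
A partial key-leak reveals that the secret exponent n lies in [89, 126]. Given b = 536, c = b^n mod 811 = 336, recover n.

Compute 536^89 mod 811 = 336, then multiply by 536 repeatedly:
  536^89=336
Found 336 at exponent 89.

89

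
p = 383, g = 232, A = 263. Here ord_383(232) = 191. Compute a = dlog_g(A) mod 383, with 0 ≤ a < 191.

Baby-step giant-step with m = ceil(sqrt(191)) = 14.
Baby table (232^j mod 383 for j=0..13):
  0:1  1:232  2:204  3:219  4:252  5:248  6:86  7:36
  8:309  9:67  10:224  11:263  12:119  13:32
Giant step factor: 232^(-14) ≡ 284 (mod 383).
Scan 263·284^i mod 383 for i = 0, 1, …:
  i=0: 263
Match at i=0, j=11: a = 0·14 + 11 = 11.

11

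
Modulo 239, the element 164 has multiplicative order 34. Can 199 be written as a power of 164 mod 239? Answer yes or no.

yes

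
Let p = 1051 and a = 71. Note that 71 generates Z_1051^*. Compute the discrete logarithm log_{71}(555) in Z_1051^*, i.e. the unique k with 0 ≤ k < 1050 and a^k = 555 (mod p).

Baby-step giant-step with m = ceil(sqrt(1050)) = 33.
Baby table (71^j mod 1051 for j=0..32):
  0:1  1:71  2:837  3:571  4:603  5:773  6:231  7:636
  8:1014  9:526  10:561  11:944  12:811  13:827  14:912  15:641
  16:318  17:507  18:263  19:806  20:472  21:931  22:939  23:456
  24:846  25:159  26:779  27:657  28:403  29:236  30:991  31:995
  32:228
Giant step factor: 71^(-33) ≡ 728 (mod 1051).
Scan 555·728^i mod 1051 for i = 0, 1, …:
  i=0: 555   i=1: 456
Match at i=1, j=23: k = 1·33 + 23 = 56.

56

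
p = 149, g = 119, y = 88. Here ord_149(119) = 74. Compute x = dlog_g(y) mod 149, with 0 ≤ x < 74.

16

Successive powers of 119 modulo 149:
  119^0=1  119^1=119  119^2=6  119^3=118  119^4=36  119^5=112
  119^6=67  119^7=76  119^8=104  119^9=9  119^10=28  119^11=54
  119^12=19  119^13=26  119^14=114  119^15=7  119^16=88
So 119^16 ≡ 88 (mod 149), giving x = 16.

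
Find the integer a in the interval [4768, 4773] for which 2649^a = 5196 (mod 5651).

Compute 2649^4768 mod 5651 = 5588, then multiply by 2649 repeatedly:
  2649^4768=5588  2649^4769=2643  2649^4770=5369  2649^4771=4565  2649^4772=5196
Found 5196 at exponent 4772.

4772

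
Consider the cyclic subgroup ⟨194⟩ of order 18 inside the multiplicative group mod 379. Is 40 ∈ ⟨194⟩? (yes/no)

yes

⟨194⟩ has order 18; its elements mod 379 are {1, 40, 51, 52, 84, 115, 145, 180, 185, 194, 199, 234, 264, 295, 327, 328, 339, 378}.
40 is in this set.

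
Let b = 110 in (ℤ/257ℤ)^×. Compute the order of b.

The order of 110 must divide p − 1 = 256 = 2^8.
Divisors: 1, 2, 4, 8, 16, 32, 64, 128, 256.
Check each in increasing order: 110^1 ≡ 110;  110^2 ≡ 21;  110^4 ≡ 184;  110^8 ≡ 189;  110^16 ≡ 255;  110^32 ≡ 4;  110^64 ≡ 16;  110^128 ≡ 256;  110^256 ≡ 1.
Smallest exponent giving 1 is 256.

256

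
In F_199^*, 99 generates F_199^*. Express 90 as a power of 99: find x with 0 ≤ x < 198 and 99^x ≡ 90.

Baby-step giant-step with m = ceil(sqrt(198)) = 15.
Baby table (99^j mod 199 for j=0..14):
  0:1  1:99  2:50  3:174  4:112  5:143  6:28  7:185
  8:7  9:96  10:151  11:24  12:187  13:6  14:196
Giant step factor: 99^(-15) ≡ 67 (mod 199).
Scan 90·67^i mod 199 for i = 0, 1, …:
  i=0: 90   i=1: 60   i=2: 40   i=3: 93
  i=4: 62   i=5: 174
Match at i=5, j=3: x = 5·15 + 3 = 78.

78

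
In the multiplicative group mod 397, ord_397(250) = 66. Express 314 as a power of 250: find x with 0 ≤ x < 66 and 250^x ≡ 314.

Baby-step giant-step with m = ceil(sqrt(66)) = 9.
Baby table (250^j mod 397 for j=0..8):
  0:1  1:250  2:171  3:271  4:260  5:289  6:393  7:191
  8:110
Giant step factor: 250^(-9) ≡ 141 (mod 397).
Scan 314·141^i mod 397 for i = 0, 1, …:
  i=0: 314   i=1: 207   i=2: 206   i=3: 65
  i=4: 34   i=5: 30   i=6: 260
Match at i=6, j=4: x = 6·9 + 4 = 58.

58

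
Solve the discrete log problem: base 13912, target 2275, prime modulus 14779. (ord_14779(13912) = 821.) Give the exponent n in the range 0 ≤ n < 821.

173

Baby-step giant-step with m = ceil(sqrt(821)) = 29.
Baby table (13912^j mod 14779 for j=0..28):
  0:1  1:13912  2:12739  3:9979  4:8701  5:8302  6:14318  7:654
  8:9363  9:10729  10:8727  11:539  12:5615  13:8865  14:13904  15:4896
  16:11520  17:2764  18:12589  19:7018  20:4342  21:4131  22:9720  23:11569
  24:4618  25:1303  26:8282  27:2100  28:11896
Giant step factor: 13912^(-29) ≡ 472 (mod 14779).
Scan 2275·472^i mod 14779 for i = 0, 1, …:
  i=0: 2275   i=1: 9712   i=2: 2574   i=3: 3050
  i=4: 6037   i=5: 11896
Match at i=5, j=28: n = 5·29 + 28 = 173.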